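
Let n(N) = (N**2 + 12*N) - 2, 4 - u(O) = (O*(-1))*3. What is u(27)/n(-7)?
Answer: -85/37 ≈ -2.2973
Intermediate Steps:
u(O) = 4 + 3*O (u(O) = 4 - O*(-1)*3 = 4 - (-O)*3 = 4 - (-3)*O = 4 + 3*O)
n(N) = -2 + N**2 + 12*N
u(27)/n(-7) = (4 + 3*27)/(-2 + (-7)**2 + 12*(-7)) = (4 + 81)/(-2 + 49 - 84) = 85/(-37) = 85*(-1/37) = -85/37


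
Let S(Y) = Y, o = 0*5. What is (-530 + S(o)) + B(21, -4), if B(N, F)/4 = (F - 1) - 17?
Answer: -618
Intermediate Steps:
o = 0
B(N, F) = -72 + 4*F (B(N, F) = 4*((F - 1) - 17) = 4*((-1 + F) - 17) = 4*(-18 + F) = -72 + 4*F)
(-530 + S(o)) + B(21, -4) = (-530 + 0) + (-72 + 4*(-4)) = -530 + (-72 - 16) = -530 - 88 = -618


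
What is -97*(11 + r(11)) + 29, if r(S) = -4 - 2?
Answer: -456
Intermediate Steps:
r(S) = -6
-97*(11 + r(11)) + 29 = -97*(11 - 6) + 29 = -97*5 + 29 = -485 + 29 = -456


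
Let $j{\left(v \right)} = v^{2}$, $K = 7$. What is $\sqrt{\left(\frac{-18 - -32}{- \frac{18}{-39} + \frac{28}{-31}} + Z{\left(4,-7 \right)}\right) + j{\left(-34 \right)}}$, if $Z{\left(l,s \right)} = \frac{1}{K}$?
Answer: $\frac{\sqrt{436430190}}{623} \approx 33.533$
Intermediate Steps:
$Z{\left(l,s \right)} = \frac{1}{7}$
$\sqrt{\left(\frac{-18 - -32}{- \frac{18}{-39} + \frac{28}{-31}} + Z{\left(4,-7 \right)}\right) + j{\left(-34 \right)}} = \sqrt{\left(\frac{-18 - -32}{- \frac{18}{-39} + \frac{28}{-31}} + \frac{1}{7}\right) + \left(-34\right)^{2}} = \sqrt{\left(\frac{-18 + 32}{\left(-18\right) \left(- \frac{1}{39}\right) + 28 \left(- \frac{1}{31}\right)} + \frac{1}{7}\right) + 1156} = \sqrt{\left(\frac{14}{\frac{6}{13} - \frac{28}{31}} + \frac{1}{7}\right) + 1156} = \sqrt{\left(\frac{14}{- \frac{178}{403}} + \frac{1}{7}\right) + 1156} = \sqrt{\left(14 \left(- \frac{403}{178}\right) + \frac{1}{7}\right) + 1156} = \sqrt{\left(- \frac{2821}{89} + \frac{1}{7}\right) + 1156} = \sqrt{- \frac{19658}{623} + 1156} = \sqrt{\frac{700530}{623}} = \frac{\sqrt{436430190}}{623}$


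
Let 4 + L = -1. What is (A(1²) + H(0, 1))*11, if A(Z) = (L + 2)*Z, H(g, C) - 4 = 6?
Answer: 77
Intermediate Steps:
L = -5 (L = -4 - 1 = -5)
H(g, C) = 10 (H(g, C) = 4 + 6 = 10)
A(Z) = -3*Z (A(Z) = (-5 + 2)*Z = -3*Z)
(A(1²) + H(0, 1))*11 = (-3*1² + 10)*11 = (-3*1 + 10)*11 = (-3 + 10)*11 = 7*11 = 77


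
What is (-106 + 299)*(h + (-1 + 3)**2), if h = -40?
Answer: -6948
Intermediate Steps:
(-106 + 299)*(h + (-1 + 3)**2) = (-106 + 299)*(-40 + (-1 + 3)**2) = 193*(-40 + 2**2) = 193*(-40 + 4) = 193*(-36) = -6948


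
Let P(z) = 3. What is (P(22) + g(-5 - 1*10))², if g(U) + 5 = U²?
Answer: 49729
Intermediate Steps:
g(U) = -5 + U²
(P(22) + g(-5 - 1*10))² = (3 + (-5 + (-5 - 1*10)²))² = (3 + (-5 + (-5 - 10)²))² = (3 + (-5 + (-15)²))² = (3 + (-5 + 225))² = (3 + 220)² = 223² = 49729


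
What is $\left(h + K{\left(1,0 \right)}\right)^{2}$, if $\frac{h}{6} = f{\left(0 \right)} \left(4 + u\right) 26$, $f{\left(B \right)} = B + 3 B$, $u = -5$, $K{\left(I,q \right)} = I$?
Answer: $1$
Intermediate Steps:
$f{\left(B \right)} = 4 B$
$h = 0$ ($h = 6 \cdot 4 \cdot 0 \left(4 - 5\right) 26 = 6 \cdot 0 \left(-1\right) 26 = 6 \cdot 0 \cdot 26 = 6 \cdot 0 = 0$)
$\left(h + K{\left(1,0 \right)}\right)^{2} = \left(0 + 1\right)^{2} = 1^{2} = 1$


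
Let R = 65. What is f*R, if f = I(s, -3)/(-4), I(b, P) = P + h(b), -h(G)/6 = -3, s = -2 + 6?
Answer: -975/4 ≈ -243.75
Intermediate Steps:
s = 4
h(G) = 18 (h(G) = -6*(-3) = 18)
I(b, P) = 18 + P (I(b, P) = P + 18 = 18 + P)
f = -15/4 (f = (18 - 3)/(-4) = 15*(-¼) = -15/4 ≈ -3.7500)
f*R = -15/4*65 = -975/4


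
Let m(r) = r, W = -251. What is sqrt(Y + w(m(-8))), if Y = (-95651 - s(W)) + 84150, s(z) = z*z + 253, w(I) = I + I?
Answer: I*sqrt(74771) ≈ 273.44*I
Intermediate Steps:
w(I) = 2*I
s(z) = 253 + z**2 (s(z) = z**2 + 253 = 253 + z**2)
Y = -74755 (Y = (-95651 - (253 + (-251)**2)) + 84150 = (-95651 - (253 + 63001)) + 84150 = (-95651 - 1*63254) + 84150 = (-95651 - 63254) + 84150 = -158905 + 84150 = -74755)
sqrt(Y + w(m(-8))) = sqrt(-74755 + 2*(-8)) = sqrt(-74755 - 16) = sqrt(-74771) = I*sqrt(74771)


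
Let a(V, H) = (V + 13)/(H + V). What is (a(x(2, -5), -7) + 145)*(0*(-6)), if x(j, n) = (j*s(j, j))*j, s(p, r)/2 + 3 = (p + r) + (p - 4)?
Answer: 0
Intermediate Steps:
s(p, r) = -14 + 2*r + 4*p (s(p, r) = -6 + 2*((p + r) + (p - 4)) = -6 + 2*((p + r) + (-4 + p)) = -6 + 2*(-4 + r + 2*p) = -6 + (-8 + 2*r + 4*p) = -14 + 2*r + 4*p)
x(j, n) = j²*(-14 + 6*j) (x(j, n) = (j*(-14 + 2*j + 4*j))*j = (j*(-14 + 6*j))*j = j²*(-14 + 6*j))
a(V, H) = (13 + V)/(H + V)
(a(x(2, -5), -7) + 145)*(0*(-6)) = ((13 + 2²*(-14 + 6*2))/(-7 + 2²*(-14 + 6*2)) + 145)*(0*(-6)) = ((13 + 4*(-14 + 12))/(-7 + 4*(-14 + 12)) + 145)*0 = ((13 + 4*(-2))/(-7 + 4*(-2)) + 145)*0 = ((13 - 8)/(-7 - 8) + 145)*0 = (5/(-15) + 145)*0 = (-1/15*5 + 145)*0 = (-⅓ + 145)*0 = (434/3)*0 = 0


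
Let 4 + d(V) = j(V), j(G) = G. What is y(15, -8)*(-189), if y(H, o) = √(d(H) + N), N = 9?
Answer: -378*√5 ≈ -845.23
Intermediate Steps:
d(V) = -4 + V
y(H, o) = √(5 + H) (y(H, o) = √((-4 + H) + 9) = √(5 + H))
y(15, -8)*(-189) = √(5 + 15)*(-189) = √20*(-189) = (2*√5)*(-189) = -378*√5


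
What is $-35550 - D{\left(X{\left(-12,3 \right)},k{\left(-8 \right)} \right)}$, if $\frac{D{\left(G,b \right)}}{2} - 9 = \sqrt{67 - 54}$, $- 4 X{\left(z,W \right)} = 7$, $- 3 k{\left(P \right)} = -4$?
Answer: $-35568 - 2 \sqrt{13} \approx -35575.0$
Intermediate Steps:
$k{\left(P \right)} = \frac{4}{3}$ ($k{\left(P \right)} = \left(- \frac{1}{3}\right) \left(-4\right) = \frac{4}{3}$)
$X{\left(z,W \right)} = - \frac{7}{4}$ ($X{\left(z,W \right)} = \left(- \frac{1}{4}\right) 7 = - \frac{7}{4}$)
$D{\left(G,b \right)} = 18 + 2 \sqrt{13}$ ($D{\left(G,b \right)} = 18 + 2 \sqrt{67 - 54} = 18 + 2 \sqrt{13}$)
$-35550 - D{\left(X{\left(-12,3 \right)},k{\left(-8 \right)} \right)} = -35550 - \left(18 + 2 \sqrt{13}\right) = -35568 - 2 \sqrt{13}$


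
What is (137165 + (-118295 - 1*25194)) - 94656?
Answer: -100980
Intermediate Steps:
(137165 + (-118295 - 1*25194)) - 94656 = (137165 + (-118295 - 25194)) - 94656 = (137165 - 143489) - 94656 = -6324 - 94656 = -100980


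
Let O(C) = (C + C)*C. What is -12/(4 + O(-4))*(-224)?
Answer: 224/3 ≈ 74.667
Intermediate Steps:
O(C) = 2*C² (O(C) = (2*C)*C = 2*C²)
-12/(4 + O(-4))*(-224) = -12/(4 + 2*(-4)²)*(-224) = -12/(4 + 2*16)*(-224) = -12/(4 + 32)*(-224) = -12/36*(-224) = -12*1/36*(-224) = -⅓*(-224) = 224/3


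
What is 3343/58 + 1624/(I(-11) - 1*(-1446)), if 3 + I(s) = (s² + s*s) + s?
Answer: 2845187/48546 ≈ 58.608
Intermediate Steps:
I(s) = -3 + s + 2*s² (I(s) = -3 + ((s² + s*s) + s) = -3 + ((s² + s²) + s) = -3 + (2*s² + s) = -3 + (s + 2*s²) = -3 + s + 2*s²)
3343/58 + 1624/(I(-11) - 1*(-1446)) = 3343/58 + 1624/((-3 - 11 + 2*(-11)²) - 1*(-1446)) = 3343*(1/58) + 1624/((-3 - 11 + 2*121) + 1446) = 3343/58 + 1624/((-3 - 11 + 242) + 1446) = 3343/58 + 1624/(228 + 1446) = 3343/58 + 1624/1674 = 3343/58 + 1624*(1/1674) = 3343/58 + 812/837 = 2845187/48546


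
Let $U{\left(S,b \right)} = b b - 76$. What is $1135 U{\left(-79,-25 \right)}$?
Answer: $623115$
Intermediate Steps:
$U{\left(S,b \right)} = -76 + b^{2}$ ($U{\left(S,b \right)} = b^{2} - 76 = -76 + b^{2}$)
$1135 U{\left(-79,-25 \right)} = 1135 \left(-76 + \left(-25\right)^{2}\right) = 1135 \left(-76 + 625\right) = 1135 \cdot 549 = 623115$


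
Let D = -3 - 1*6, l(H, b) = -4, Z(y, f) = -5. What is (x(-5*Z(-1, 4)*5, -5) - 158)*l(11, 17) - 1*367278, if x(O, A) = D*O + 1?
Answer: -362150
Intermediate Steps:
D = -9 (D = -3 - 6 = -9)
x(O, A) = 1 - 9*O (x(O, A) = -9*O + 1 = 1 - 9*O)
(x(-5*Z(-1, 4)*5, -5) - 158)*l(11, 17) - 1*367278 = ((1 - 9*(-5*(-5))*5) - 158)*(-4) - 1*367278 = ((1 - 225*5) - 158)*(-4) - 367278 = ((1 - 9*125) - 158)*(-4) - 367278 = ((1 - 1125) - 158)*(-4) - 367278 = (-1124 - 158)*(-4) - 367278 = -1282*(-4) - 367278 = 5128 - 367278 = -362150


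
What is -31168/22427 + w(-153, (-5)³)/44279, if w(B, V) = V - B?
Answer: -1379459916/993045133 ≈ -1.3891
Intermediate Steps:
-31168/22427 + w(-153, (-5)³)/44279 = -31168/22427 + ((-5)³ - 1*(-153))/44279 = -31168*1/22427 + (-125 + 153)*(1/44279) = -31168/22427 + 28*(1/44279) = -31168/22427 + 28/44279 = -1379459916/993045133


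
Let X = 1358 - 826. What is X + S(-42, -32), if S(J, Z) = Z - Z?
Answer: 532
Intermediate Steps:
S(J, Z) = 0
X = 532
X + S(-42, -32) = 532 + 0 = 532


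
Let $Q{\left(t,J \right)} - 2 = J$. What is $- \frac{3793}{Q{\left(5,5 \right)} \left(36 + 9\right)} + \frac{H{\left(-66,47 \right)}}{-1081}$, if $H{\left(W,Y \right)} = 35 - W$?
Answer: $- \frac{4132048}{340515} \approx -12.135$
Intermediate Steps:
$Q{\left(t,J \right)} = 2 + J$
$- \frac{3793}{Q{\left(5,5 \right)} \left(36 + 9\right)} + \frac{H{\left(-66,47 \right)}}{-1081} = - \frac{3793}{\left(2 + 5\right) \left(36 + 9\right)} + \frac{35 - -66}{-1081} = - \frac{3793}{7 \cdot 45} + \left(35 + 66\right) \left(- \frac{1}{1081}\right) = - \frac{3793}{315} + 101 \left(- \frac{1}{1081}\right) = \left(-3793\right) \frac{1}{315} - \frac{101}{1081} = - \frac{3793}{315} - \frac{101}{1081} = - \frac{4132048}{340515}$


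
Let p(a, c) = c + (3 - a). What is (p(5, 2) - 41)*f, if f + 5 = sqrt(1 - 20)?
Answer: 205 - 41*I*sqrt(19) ≈ 205.0 - 178.71*I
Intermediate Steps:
p(a, c) = 3 + c - a
f = -5 + I*sqrt(19) (f = -5 + sqrt(1 - 20) = -5 + sqrt(-19) = -5 + I*sqrt(19) ≈ -5.0 + 4.3589*I)
(p(5, 2) - 41)*f = ((3 + 2 - 1*5) - 41)*(-5 + I*sqrt(19)) = ((3 + 2 - 5) - 41)*(-5 + I*sqrt(19)) = (0 - 41)*(-5 + I*sqrt(19)) = -41*(-5 + I*sqrt(19)) = 205 - 41*I*sqrt(19)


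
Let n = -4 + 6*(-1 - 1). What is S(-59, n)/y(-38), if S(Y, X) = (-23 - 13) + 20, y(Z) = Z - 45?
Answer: 16/83 ≈ 0.19277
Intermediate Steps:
y(Z) = -45 + Z
n = -16 (n = -4 + 6*(-2) = -4 - 12 = -16)
S(Y, X) = -16 (S(Y, X) = -36 + 20 = -16)
S(-59, n)/y(-38) = -16/(-45 - 38) = -16/(-83) = -16*(-1/83) = 16/83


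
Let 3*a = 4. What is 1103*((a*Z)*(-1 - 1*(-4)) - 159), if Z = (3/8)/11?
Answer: -3854985/22 ≈ -1.7523e+5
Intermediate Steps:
a = 4/3 (a = (⅓)*4 = 4/3 ≈ 1.3333)
Z = 3/88 (Z = (3*(⅛))*(1/11) = (3/8)*(1/11) = 3/88 ≈ 0.034091)
1103*((a*Z)*(-1 - 1*(-4)) - 159) = 1103*(((4/3)*(3/88))*(-1 - 1*(-4)) - 159) = 1103*((-1 + 4)/22 - 159) = 1103*((1/22)*3 - 159) = 1103*(3/22 - 159) = 1103*(-3495/22) = -3854985/22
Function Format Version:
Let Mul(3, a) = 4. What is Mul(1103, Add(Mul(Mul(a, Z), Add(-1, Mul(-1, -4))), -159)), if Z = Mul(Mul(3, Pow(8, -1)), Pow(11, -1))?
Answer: Rational(-3854985, 22) ≈ -1.7523e+5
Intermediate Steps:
a = Rational(4, 3) (a = Mul(Rational(1, 3), 4) = Rational(4, 3) ≈ 1.3333)
Z = Rational(3, 88) (Z = Mul(Mul(3, Rational(1, 8)), Rational(1, 11)) = Mul(Rational(3, 8), Rational(1, 11)) = Rational(3, 88) ≈ 0.034091)
Mul(1103, Add(Mul(Mul(a, Z), Add(-1, Mul(-1, -4))), -159)) = Mul(1103, Add(Mul(Mul(Rational(4, 3), Rational(3, 88)), Add(-1, Mul(-1, -4))), -159)) = Mul(1103, Add(Mul(Rational(1, 22), Add(-1, 4)), -159)) = Mul(1103, Add(Mul(Rational(1, 22), 3), -159)) = Mul(1103, Add(Rational(3, 22), -159)) = Mul(1103, Rational(-3495, 22)) = Rational(-3854985, 22)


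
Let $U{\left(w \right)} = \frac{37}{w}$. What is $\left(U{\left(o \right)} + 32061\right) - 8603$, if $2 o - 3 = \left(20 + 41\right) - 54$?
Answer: $\frac{117327}{5} \approx 23465.0$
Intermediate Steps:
$o = 5$ ($o = \frac{3}{2} + \frac{\left(20 + 41\right) - 54}{2} = \frac{3}{2} + \frac{61 - 54}{2} = \frac{3}{2} + \frac{1}{2} \cdot 7 = \frac{3}{2} + \frac{7}{2} = 5$)
$\left(U{\left(o \right)} + 32061\right) - 8603 = \left(\frac{37}{5} + 32061\right) - 8603 = \frac{160342}{5} - 8603 = \frac{117327}{5}$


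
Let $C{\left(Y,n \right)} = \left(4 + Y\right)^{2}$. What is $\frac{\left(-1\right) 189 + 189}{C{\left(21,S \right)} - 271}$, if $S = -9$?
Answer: $0$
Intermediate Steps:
$\frac{\left(-1\right) 189 + 189}{C{\left(21,S \right)} - 271} = \frac{\left(-1\right) 189 + 189}{\left(4 + 21\right)^{2} - 271} = \frac{-189 + 189}{25^{2} - 271} = \frac{0}{625 - 271} = \frac{0}{354} = 0 \cdot \frac{1}{354} = 0$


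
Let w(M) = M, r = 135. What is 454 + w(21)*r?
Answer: 3289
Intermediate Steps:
454 + w(21)*r = 454 + 21*135 = 454 + 2835 = 3289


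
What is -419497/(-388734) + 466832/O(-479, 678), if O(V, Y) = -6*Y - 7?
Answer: -1102846751/9718350 ≈ -113.48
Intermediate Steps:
O(V, Y) = -7 - 6*Y
-419497/(-388734) + 466832/O(-479, 678) = -419497/(-388734) + 466832/(-7 - 6*678) = -419497*(-1/388734) + 466832/(-7 - 4068) = 419497/388734 + 466832/(-4075) = 419497/388734 + 466832*(-1/4075) = 419497/388734 - 2864/25 = -1102846751/9718350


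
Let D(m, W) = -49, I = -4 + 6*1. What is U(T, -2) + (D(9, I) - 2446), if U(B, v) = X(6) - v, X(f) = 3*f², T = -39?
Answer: -2385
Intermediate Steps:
I = 2 (I = -4 + 6 = 2)
U(B, v) = 108 - v (U(B, v) = 3*6² - v = 3*36 - v = 108 - v)
U(T, -2) + (D(9, I) - 2446) = (108 - 1*(-2)) + (-49 - 2446) = (108 + 2) - 2495 = 110 - 2495 = -2385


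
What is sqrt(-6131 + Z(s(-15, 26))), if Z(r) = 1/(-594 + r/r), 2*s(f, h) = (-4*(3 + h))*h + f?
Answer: 2*I*sqrt(538990153)/593 ≈ 78.301*I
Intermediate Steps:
s(f, h) = f/2 + h*(-12 - 4*h)/2 (s(f, h) = ((-4*(3 + h))*h + f)/2 = ((-12 - 4*h)*h + f)/2 = (h*(-12 - 4*h) + f)/2 = (f + h*(-12 - 4*h))/2 = f/2 + h*(-12 - 4*h)/2)
Z(r) = -1/593 (Z(r) = 1/(-594 + 1) = 1/(-593) = -1/593)
sqrt(-6131 + Z(s(-15, 26))) = sqrt(-6131 - 1/593) = sqrt(-3635684/593) = 2*I*sqrt(538990153)/593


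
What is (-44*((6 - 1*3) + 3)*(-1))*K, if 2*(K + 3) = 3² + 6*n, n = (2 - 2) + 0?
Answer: 396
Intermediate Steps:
n = 0 (n = 0 + 0 = 0)
K = 3/2 (K = -3 + (3² + 6*0)/2 = -3 + (9 + 0)/2 = -3 + (½)*9 = -3 + 9/2 = 3/2 ≈ 1.5000)
(-44*((6 - 1*3) + 3)*(-1))*K = -44*((6 - 1*3) + 3)*(-1)*(3/2) = -44*((6 - 3) + 3)*(-1)*(3/2) = -44*(3 + 3)*(-1)*(3/2) = -264*(-1)*(3/2) = -44*(-6)*(3/2) = 264*(3/2) = 396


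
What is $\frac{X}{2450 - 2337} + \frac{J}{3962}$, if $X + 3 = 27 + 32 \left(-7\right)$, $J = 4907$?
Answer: $- \frac{33987}{63958} \approx -0.5314$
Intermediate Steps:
$X = -200$ ($X = -3 + \left(27 + 32 \left(-7\right)\right) = -3 + \left(27 - 224\right) = -3 - 197 = -200$)
$\frac{X}{2450 - 2337} + \frac{J}{3962} = - \frac{200}{2450 - 2337} + \frac{4907}{3962} = - \frac{200}{113} + 4907 \cdot \frac{1}{3962} = \left(-200\right) \frac{1}{113} + \frac{701}{566} = - \frac{200}{113} + \frac{701}{566} = - \frac{33987}{63958}$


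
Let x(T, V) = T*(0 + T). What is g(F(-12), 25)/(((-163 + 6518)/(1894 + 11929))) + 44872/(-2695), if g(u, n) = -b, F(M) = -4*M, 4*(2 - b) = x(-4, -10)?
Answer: -42131118/3425345 ≈ -12.300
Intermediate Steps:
x(T, V) = T² (x(T, V) = T*T = T²)
b = -2 (b = 2 - ¼*(-4)² = 2 - ¼*16 = 2 - 4 = -2)
g(u, n) = 2 (g(u, n) = -1*(-2) = 2)
g(F(-12), 25)/(((-163 + 6518)/(1894 + 11929))) + 44872/(-2695) = 2/(((-163 + 6518)/(1894 + 11929))) + 44872/(-2695) = 2/((6355/13823)) + 44872*(-1/2695) = 2/((6355*(1/13823))) - 44872/2695 = 2/(6355/13823) - 44872/2695 = 2*(13823/6355) - 44872/2695 = 27646/6355 - 44872/2695 = -42131118/3425345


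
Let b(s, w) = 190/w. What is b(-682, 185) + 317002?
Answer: 11729112/37 ≈ 3.1700e+5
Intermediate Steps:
b(-682, 185) + 317002 = 190/185 + 317002 = 190*(1/185) + 317002 = 38/37 + 317002 = 11729112/37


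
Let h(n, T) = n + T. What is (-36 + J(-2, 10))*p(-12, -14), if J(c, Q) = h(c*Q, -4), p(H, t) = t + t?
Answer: 1680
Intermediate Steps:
h(n, T) = T + n
p(H, t) = 2*t
J(c, Q) = -4 + Q*c (J(c, Q) = -4 + c*Q = -4 + Q*c)
(-36 + J(-2, 10))*p(-12, -14) = (-36 + (-4 + 10*(-2)))*(2*(-14)) = (-36 + (-4 - 20))*(-28) = (-36 - 24)*(-28) = -60*(-28) = 1680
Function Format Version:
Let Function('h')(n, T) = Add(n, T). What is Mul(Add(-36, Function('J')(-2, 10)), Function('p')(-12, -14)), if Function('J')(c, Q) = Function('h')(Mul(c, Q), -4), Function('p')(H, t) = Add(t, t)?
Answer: 1680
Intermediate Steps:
Function('h')(n, T) = Add(T, n)
Function('p')(H, t) = Mul(2, t)
Function('J')(c, Q) = Add(-4, Mul(Q, c)) (Function('J')(c, Q) = Add(-4, Mul(c, Q)) = Add(-4, Mul(Q, c)))
Mul(Add(-36, Function('J')(-2, 10)), Function('p')(-12, -14)) = Mul(Add(-36, Add(-4, Mul(10, -2))), Mul(2, -14)) = Mul(Add(-36, Add(-4, -20)), -28) = Mul(Add(-36, -24), -28) = Mul(-60, -28) = 1680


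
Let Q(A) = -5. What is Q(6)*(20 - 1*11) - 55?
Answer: -100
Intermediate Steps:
Q(6)*(20 - 1*11) - 55 = -5*(20 - 1*11) - 55 = -5*(20 - 11) - 55 = -5*9 - 55 = -45 - 55 = -100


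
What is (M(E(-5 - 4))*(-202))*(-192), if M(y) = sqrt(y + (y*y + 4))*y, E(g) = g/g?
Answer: 38784*sqrt(6) ≈ 95001.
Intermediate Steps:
E(g) = 1
M(y) = y*sqrt(4 + y + y**2) (M(y) = sqrt(y + (y**2 + 4))*y = sqrt(y + (4 + y**2))*y = sqrt(4 + y + y**2)*y = y*sqrt(4 + y + y**2))
(M(E(-5 - 4))*(-202))*(-192) = ((1*sqrt(4 + 1 + 1**2))*(-202))*(-192) = ((1*sqrt(4 + 1 + 1))*(-202))*(-192) = ((1*sqrt(6))*(-202))*(-192) = (sqrt(6)*(-202))*(-192) = -202*sqrt(6)*(-192) = 38784*sqrt(6)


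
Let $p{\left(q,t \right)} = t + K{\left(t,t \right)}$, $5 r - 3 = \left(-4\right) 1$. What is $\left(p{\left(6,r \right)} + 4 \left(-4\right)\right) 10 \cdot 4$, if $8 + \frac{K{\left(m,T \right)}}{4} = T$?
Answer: $-1960$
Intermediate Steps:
$K{\left(m,T \right)} = -32 + 4 T$
$r = - \frac{1}{5}$ ($r = \frac{3}{5} + \frac{\left(-4\right) 1}{5} = \frac{3}{5} + \frac{1}{5} \left(-4\right) = \frac{3}{5} - \frac{4}{5} = - \frac{1}{5} \approx -0.2$)
$p{\left(q,t \right)} = -32 + 5 t$ ($p{\left(q,t \right)} = t + \left(-32 + 4 t\right) = -32 + 5 t$)
$\left(p{\left(6,r \right)} + 4 \left(-4\right)\right) 10 \cdot 4 = \left(\left(-32 + 5 \left(- \frac{1}{5}\right)\right) + 4 \left(-4\right)\right) 10 \cdot 4 = \left(\left(-32 - 1\right) - 16\right) 40 = \left(-33 - 16\right) 40 = \left(-49\right) 40 = -1960$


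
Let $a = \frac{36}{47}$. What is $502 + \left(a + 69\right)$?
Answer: $\frac{26873}{47} \approx 571.77$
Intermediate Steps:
$a = \frac{36}{47}$ ($a = 36 \cdot \frac{1}{47} = \frac{36}{47} \approx 0.76596$)
$502 + \left(a + 69\right) = 502 + \left(\frac{36}{47} + 69\right) = 502 + \frac{3279}{47} = \frac{26873}{47}$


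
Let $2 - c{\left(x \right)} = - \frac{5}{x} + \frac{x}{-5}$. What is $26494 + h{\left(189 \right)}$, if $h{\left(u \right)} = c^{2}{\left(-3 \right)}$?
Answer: $\frac{5961166}{225} \approx 26494.0$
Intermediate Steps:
$c{\left(x \right)} = 2 + \frac{5}{x} + \frac{x}{5}$ ($c{\left(x \right)} = 2 - \left(- \frac{5}{x} + \frac{x}{-5}\right) = 2 - \left(- \frac{5}{x} + x \left(- \frac{1}{5}\right)\right) = 2 - \left(- \frac{5}{x} - \frac{x}{5}\right) = 2 + \left(\frac{5}{x} + \frac{x}{5}\right) = 2 + \frac{5}{x} + \frac{x}{5}$)
$h{\left(u \right)} = \frac{16}{225}$ ($h{\left(u \right)} = \left(2 + \frac{5}{-3} + \frac{1}{5} \left(-3\right)\right)^{2} = \left(2 + 5 \left(- \frac{1}{3}\right) - \frac{3}{5}\right)^{2} = \left(2 - \frac{5}{3} - \frac{3}{5}\right)^{2} = \left(- \frac{4}{15}\right)^{2} = \frac{16}{225}$)
$26494 + h{\left(189 \right)} = 26494 + \frac{16}{225} = \frac{5961166}{225}$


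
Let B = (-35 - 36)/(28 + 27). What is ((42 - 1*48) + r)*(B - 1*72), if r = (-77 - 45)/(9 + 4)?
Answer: 161240/143 ≈ 1127.6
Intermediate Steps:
B = -71/55 ≈ -1.2909
r = -122/13 ≈ -9.3846
((42 - 1*48) + r)*(B - 1*72) = ((42 - 1*48) - 122/13)*(-71/55 - 1*72) = ((42 - 48) - 122/13)*(-71/55 - 72) = (-6 - 122/13)*(-4031/55) = -200/13*(-4031/55) = 161240/143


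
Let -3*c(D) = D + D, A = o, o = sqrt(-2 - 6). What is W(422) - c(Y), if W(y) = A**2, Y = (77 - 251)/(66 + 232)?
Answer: -1250/149 ≈ -8.3893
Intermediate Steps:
Y = -87/149 (Y = -174/298 = -174*1/298 = -87/149 ≈ -0.58389)
o = 2*I*sqrt(2) (o = sqrt(-8) = 2*I*sqrt(2) ≈ 2.8284*I)
A = 2*I*sqrt(2) ≈ 2.8284*I
c(D) = -2*D/3 (c(D) = -(D + D)/3 = -2*D/3)
W(y) = -8 (W(y) = (2*I*sqrt(2))**2 = -8)
W(422) - c(Y) = -8 - (-2)*(-87)/(3*149) = -8 - 1*58/149 = -8 - 58/149 = -1250/149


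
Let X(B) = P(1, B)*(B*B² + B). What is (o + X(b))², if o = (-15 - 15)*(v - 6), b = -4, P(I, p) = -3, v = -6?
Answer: 318096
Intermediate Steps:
X(B) = -3*B - 3*B³ (X(B) = -3*(B*B² + B) = -3*(B³ + B) = -3*(B + B³) = -3*B - 3*B³)
o = 360 (o = (-15 - 15)*(-6 - 6) = -30*(-12) = 360)
(o + X(b))² = (360 - 3*(-4)*(1 + (-4)²))² = (360 - 3*(-4)*(1 + 16))² = (360 - 3*(-4)*17)² = (360 + 204)² = 564² = 318096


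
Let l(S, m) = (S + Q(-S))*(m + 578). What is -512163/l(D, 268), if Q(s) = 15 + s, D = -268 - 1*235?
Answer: -18969/470 ≈ -40.360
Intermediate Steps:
D = -503 (D = -268 - 235 = -503)
l(S, m) = 8670 + 15*m (l(S, m) = (S + (15 - S))*(m + 578) = 15*(578 + m) = 8670 + 15*m)
-512163/l(D, 268) = -512163/(8670 + 15*268) = -512163/(8670 + 4020) = -512163/12690 = -512163*1/12690 = -18969/470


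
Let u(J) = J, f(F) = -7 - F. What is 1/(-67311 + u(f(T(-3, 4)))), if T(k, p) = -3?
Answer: -1/67315 ≈ -1.4856e-5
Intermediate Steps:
1/(-67311 + u(f(T(-3, 4)))) = 1/(-67311 + (-7 - 1*(-3))) = 1/(-67311 + (-7 + 3)) = 1/(-67311 - 4) = 1/(-67315) = -1/67315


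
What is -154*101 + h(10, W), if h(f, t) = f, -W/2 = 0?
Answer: -15544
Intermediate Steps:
W = 0 (W = -2*0 = 0)
-154*101 + h(10, W) = -154*101 + 10 = -15554 + 10 = -15544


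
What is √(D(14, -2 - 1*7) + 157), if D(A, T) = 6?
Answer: √163 ≈ 12.767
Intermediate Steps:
√(D(14, -2 - 1*7) + 157) = √(6 + 157) = √163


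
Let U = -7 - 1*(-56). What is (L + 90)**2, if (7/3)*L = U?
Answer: 12321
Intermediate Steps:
U = 49 (U = -7 + 56 = 49)
L = 21 (L = (3/7)*49 = 21)
(L + 90)**2 = (21 + 90)**2 = 111**2 = 12321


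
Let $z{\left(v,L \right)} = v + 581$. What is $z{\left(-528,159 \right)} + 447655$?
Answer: $447708$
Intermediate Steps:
$z{\left(v,L \right)} = 581 + v$
$z{\left(-528,159 \right)} + 447655 = \left(581 - 528\right) + 447655 = 53 + 447655 = 447708$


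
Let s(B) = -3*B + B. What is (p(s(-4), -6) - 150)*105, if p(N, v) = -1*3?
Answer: -16065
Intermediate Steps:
s(B) = -2*B
p(N, v) = -3
(p(s(-4), -6) - 150)*105 = (-3 - 150)*105 = -153*105 = -16065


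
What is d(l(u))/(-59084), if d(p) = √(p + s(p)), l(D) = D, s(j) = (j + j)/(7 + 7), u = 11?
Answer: -√154/206794 ≈ -6.0010e-5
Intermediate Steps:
s(j) = j/7 (s(j) = (2*j)/14 = (2*j)*(1/14) = j/7)
d(p) = 2*√14*√p/7 (d(p) = √(p + p/7) = √(8*p/7) = 2*√14*√p/7)
d(l(u))/(-59084) = (2*√14*√11/7)/(-59084) = (2*√154/7)*(-1/59084) = -√154/206794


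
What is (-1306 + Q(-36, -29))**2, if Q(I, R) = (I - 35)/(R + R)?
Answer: 5727008329/3364 ≈ 1.7024e+6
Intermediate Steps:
Q(I, R) = (-35 + I)/(2*R) (Q(I, R) = (-35 + I)/((2*R)) = (-35 + I)*(1/(2*R)) = (-35 + I)/(2*R))
(-1306 + Q(-36, -29))**2 = (-1306 + (1/2)*(-35 - 36)/(-29))**2 = (-1306 + (1/2)*(-1/29)*(-71))**2 = (-1306 + 71/58)**2 = (-75677/58)**2 = 5727008329/3364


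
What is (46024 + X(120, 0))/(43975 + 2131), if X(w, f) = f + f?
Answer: 23012/23053 ≈ 0.99822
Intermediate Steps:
X(w, f) = 2*f
(46024 + X(120, 0))/(43975 + 2131) = (46024 + 2*0)/(43975 + 2131) = (46024 + 0)/46106 = 46024*(1/46106) = 23012/23053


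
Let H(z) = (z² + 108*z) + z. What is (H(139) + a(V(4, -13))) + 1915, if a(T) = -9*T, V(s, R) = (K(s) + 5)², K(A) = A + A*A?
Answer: 30762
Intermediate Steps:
K(A) = A + A²
H(z) = z² + 109*z
V(s, R) = (5 + s*(1 + s))² (V(s, R) = (s*(1 + s) + 5)² = (5 + s*(1 + s))²)
(H(139) + a(V(4, -13))) + 1915 = (139*(109 + 139) - 9*(5 + 4*(1 + 4))²) + 1915 = (139*248 - 9*(5 + 4*5)²) + 1915 = (34472 - 9*(5 + 20)²) + 1915 = (34472 - 9*25²) + 1915 = (34472 - 9*625) + 1915 = (34472 - 5625) + 1915 = 28847 + 1915 = 30762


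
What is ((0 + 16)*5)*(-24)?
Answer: -1920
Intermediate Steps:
((0 + 16)*5)*(-24) = (16*5)*(-24) = 80*(-24) = -1920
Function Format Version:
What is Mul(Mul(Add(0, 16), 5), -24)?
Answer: -1920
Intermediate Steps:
Mul(Mul(Add(0, 16), 5), -24) = Mul(Mul(16, 5), -24) = Mul(80, -24) = -1920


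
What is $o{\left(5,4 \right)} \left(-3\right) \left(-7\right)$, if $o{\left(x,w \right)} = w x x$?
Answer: $2100$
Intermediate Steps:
$o{\left(x,w \right)} = w x^{2}$
$o{\left(5,4 \right)} \left(-3\right) \left(-7\right) = 4 \cdot 5^{2} \left(-3\right) \left(-7\right) = 4 \cdot 25 \left(-3\right) \left(-7\right) = 100 \left(-3\right) \left(-7\right) = \left(-300\right) \left(-7\right) = 2100$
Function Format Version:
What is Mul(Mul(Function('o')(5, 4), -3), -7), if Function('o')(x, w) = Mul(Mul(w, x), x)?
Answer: 2100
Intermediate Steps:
Function('o')(x, w) = Mul(w, Pow(x, 2))
Mul(Mul(Function('o')(5, 4), -3), -7) = Mul(Mul(Mul(4, Pow(5, 2)), -3), -7) = Mul(Mul(Mul(4, 25), -3), -7) = Mul(Mul(100, -3), -7) = Mul(-300, -7) = 2100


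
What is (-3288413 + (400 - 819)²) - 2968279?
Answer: -6081131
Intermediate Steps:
(-3288413 + (400 - 819)²) - 2968279 = (-3288413 + (-419)²) - 2968279 = (-3288413 + 175561) - 2968279 = -3112852 - 2968279 = -6081131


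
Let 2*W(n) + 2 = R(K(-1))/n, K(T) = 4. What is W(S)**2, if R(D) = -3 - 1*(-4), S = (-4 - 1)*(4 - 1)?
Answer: 961/900 ≈ 1.0678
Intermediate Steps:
S = -15 (S = -5*3 = -15)
R(D) = 1 (R(D) = -3 + 4 = 1)
W(n) = -1 + 1/(2*n) (W(n) = -1 + (1/n)/2 = -1 + 1/(2*n))
W(S)**2 = ((1/2 - 1*(-15))/(-15))**2 = (-(1/2 + 15)/15)**2 = (-1/15*31/2)**2 = (-31/30)**2 = 961/900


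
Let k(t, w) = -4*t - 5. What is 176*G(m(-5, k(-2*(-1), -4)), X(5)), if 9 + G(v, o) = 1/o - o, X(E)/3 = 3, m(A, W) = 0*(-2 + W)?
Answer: -28336/9 ≈ -3148.4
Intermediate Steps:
k(t, w) = -5 - 4*t
m(A, W) = 0
X(E) = 9 (X(E) = 3*3 = 9)
G(v, o) = -9 + 1/o - o (G(v, o) = -9 + (1/o - o) = -9 + 1/o - o)
176*G(m(-5, k(-2*(-1), -4)), X(5)) = 176*(-9 + 1/9 - 1*9) = 176*(-9 + 1/9 - 9) = 176*(-161/9) = -28336/9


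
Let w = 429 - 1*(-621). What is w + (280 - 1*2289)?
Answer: -959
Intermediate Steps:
w = 1050 (w = 429 + 621 = 1050)
w + (280 - 1*2289) = 1050 + (280 - 1*2289) = 1050 + (280 - 2289) = 1050 - 2009 = -959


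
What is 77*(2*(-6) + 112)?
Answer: 7700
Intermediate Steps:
77*(2*(-6) + 112) = 77*(-12 + 112) = 77*100 = 7700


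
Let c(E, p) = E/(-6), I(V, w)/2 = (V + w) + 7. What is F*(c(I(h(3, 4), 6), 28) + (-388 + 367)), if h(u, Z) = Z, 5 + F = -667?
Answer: 17920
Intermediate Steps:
F = -672 (F = -5 - 667 = -672)
I(V, w) = 14 + 2*V + 2*w (I(V, w) = 2*((V + w) + 7) = 2*(7 + V + w) = 14 + 2*V + 2*w)
c(E, p) = -E/6 (c(E, p) = E*(-⅙) = -E/6)
F*(c(I(h(3, 4), 6), 28) + (-388 + 367)) = -672*(-(14 + 2*4 + 2*6)/6 + (-388 + 367)) = -672*(-(14 + 8 + 12)/6 - 21) = -672*(-⅙*34 - 21) = -672*(-17/3 - 21) = -672*(-80/3) = 17920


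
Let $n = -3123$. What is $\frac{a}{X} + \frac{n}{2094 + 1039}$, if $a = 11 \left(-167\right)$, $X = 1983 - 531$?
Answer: $- \frac{935447}{413556} \approx -2.262$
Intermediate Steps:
$X = 1452$ ($X = 1983 - 531 = 1452$)
$a = -1837$
$\frac{a}{X} + \frac{n}{2094 + 1039} = - \frac{1837}{1452} - \frac{3123}{2094 + 1039} = \left(-1837\right) \frac{1}{1452} - \frac{3123}{3133} = - \frac{167}{132} - \frac{3123}{3133} = - \frac{935447}{413556}$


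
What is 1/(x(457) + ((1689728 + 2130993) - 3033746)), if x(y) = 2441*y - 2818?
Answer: 1/1899694 ≈ 5.2640e-7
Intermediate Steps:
x(y) = -2818 + 2441*y
1/(x(457) + ((1689728 + 2130993) - 3033746)) = 1/((-2818 + 2441*457) + ((1689728 + 2130993) - 3033746)) = 1/((-2818 + 1115537) + (3820721 - 3033746)) = 1/(1112719 + 786975) = 1/1899694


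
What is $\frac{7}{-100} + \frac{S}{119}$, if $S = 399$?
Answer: $\frac{5581}{1700} \approx 3.2829$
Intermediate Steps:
$\frac{7}{-100} + \frac{S}{119} = \frac{7}{-100} + \frac{399}{119} = 7 \left(- \frac{1}{100}\right) + 399 \cdot \frac{1}{119} = - \frac{7}{100} + \frac{57}{17} = \frac{5581}{1700}$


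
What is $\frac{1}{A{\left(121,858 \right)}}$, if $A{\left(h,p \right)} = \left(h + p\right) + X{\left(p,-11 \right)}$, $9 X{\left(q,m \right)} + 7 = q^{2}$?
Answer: $\frac{9}{744968} \approx 1.2081 \cdot 10^{-5}$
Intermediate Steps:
$X{\left(q,m \right)} = - \frac{7}{9} + \frac{q^{2}}{9}$
$A{\left(h,p \right)} = - \frac{7}{9} + h + p + \frac{p^{2}}{9}$ ($A{\left(h,p \right)} = \left(h + p\right) + \left(- \frac{7}{9} + \frac{p^{2}}{9}\right) = - \frac{7}{9} + h + p + \frac{p^{2}}{9}$)
$\frac{1}{A{\left(121,858 \right)}} = \frac{1}{- \frac{7}{9} + 121 + 858 + \frac{858^{2}}{9}} = \frac{1}{- \frac{7}{9} + 121 + 858 + \frac{1}{9} \cdot 736164} = \frac{1}{- \frac{7}{9} + 121 + 858 + 81796} = \frac{1}{\frac{744968}{9}} = \frac{9}{744968}$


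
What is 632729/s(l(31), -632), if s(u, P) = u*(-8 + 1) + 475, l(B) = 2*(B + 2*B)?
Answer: -632729/827 ≈ -765.09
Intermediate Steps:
l(B) = 6*B (l(B) = 2*(3*B) = 6*B)
s(u, P) = 475 - 7*u (s(u, P) = u*(-7) + 475 = -7*u + 475 = 475 - 7*u)
632729/s(l(31), -632) = 632729/(475 - 42*31) = 632729/(475 - 7*186) = 632729/(475 - 1302) = 632729/(-827) = 632729*(-1/827) = -632729/827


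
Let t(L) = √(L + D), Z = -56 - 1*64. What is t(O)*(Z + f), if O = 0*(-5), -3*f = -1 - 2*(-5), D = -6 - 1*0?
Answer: -123*I*√6 ≈ -301.29*I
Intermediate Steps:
Z = -120 (Z = -56 - 64 = -120)
D = -6 (D = -6 + 0 = -6)
f = -3 (f = -(-1 - 2*(-5))/3 = -(-1 + 10)/3 = -⅓*9 = -3)
O = 0
t(L) = √(-6 + L) (t(L) = √(L - 6) = √(-6 + L))
t(O)*(Z + f) = √(-6 + 0)*(-120 - 3) = √(-6)*(-123) = (I*√6)*(-123) = -123*I*√6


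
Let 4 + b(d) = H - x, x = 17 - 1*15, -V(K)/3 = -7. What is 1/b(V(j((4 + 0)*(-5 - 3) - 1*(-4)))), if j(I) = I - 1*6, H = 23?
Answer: 1/17 ≈ 0.058824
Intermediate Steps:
j(I) = -6 + I (j(I) = I - 6 = -6 + I)
V(K) = 21 (V(K) = -3*(-7) = 21)
x = 2 (x = 17 - 15 = 2)
b(d) = 17 (b(d) = -4 + (23 - 1*2) = -4 + (23 - 2) = -4 + 21 = 17)
1/b(V(j((4 + 0)*(-5 - 3) - 1*(-4)))) = 1/17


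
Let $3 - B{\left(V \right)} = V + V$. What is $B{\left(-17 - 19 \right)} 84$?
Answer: $6300$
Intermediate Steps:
$B{\left(V \right)} = 3 - 2 V$ ($B{\left(V \right)} = 3 - \left(V + V\right) = 3 - 2 V$)
$B{\left(-17 - 19 \right)} 84 = \left(3 - 2 \left(-17 - 19\right)\right) 84 = \left(3 - -72\right) 84 = \left(3 + 72\right) 84 = 75 \cdot 84 = 6300$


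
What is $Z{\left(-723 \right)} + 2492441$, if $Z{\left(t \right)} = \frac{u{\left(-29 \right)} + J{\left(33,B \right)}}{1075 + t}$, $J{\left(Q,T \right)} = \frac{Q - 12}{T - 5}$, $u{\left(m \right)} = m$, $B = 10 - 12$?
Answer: $\frac{27416850}{11} \approx 2.4924 \cdot 10^{6}$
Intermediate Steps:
$B = -2$ ($B = 10 - 12 = -2$)
$J{\left(Q,T \right)} = \frac{-12 + Q}{-5 + T}$
$Z{\left(t \right)} = - \frac{32}{1075 + t}$ ($Z{\left(t \right)} = \frac{-29 + \frac{-12 + 33}{-5 - 2}}{1075 + t} = \frac{-29 + \frac{1}{-7} \cdot 21}{1075 + t} = \frac{-29 - 3}{1075 + t} = - \frac{32}{1075 + t}$)
$Z{\left(-723 \right)} + 2492441 = - \frac{32}{1075 - 723} + 2492441 = - \frac{32}{352} + 2492441 = \left(-32\right) \frac{1}{352} + 2492441 = - \frac{1}{11} + 2492441 = \frac{27416850}{11}$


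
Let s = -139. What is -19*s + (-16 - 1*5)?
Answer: 2620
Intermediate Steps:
-19*s + (-16 - 1*5) = -19*(-139) + (-16 - 1*5) = 2641 + (-16 - 5) = 2641 - 21 = 2620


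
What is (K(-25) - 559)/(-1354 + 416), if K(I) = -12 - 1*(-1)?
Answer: 285/469 ≈ 0.60768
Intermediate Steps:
K(I) = -11 (K(I) = -12 + 1 = -11)
(K(-25) - 559)/(-1354 + 416) = (-11 - 559)/(-1354 + 416) = -570/(-938) = -570*(-1/938) = 285/469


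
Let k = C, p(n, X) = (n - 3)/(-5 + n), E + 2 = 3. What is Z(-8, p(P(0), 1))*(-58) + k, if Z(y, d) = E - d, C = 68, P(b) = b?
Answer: 224/5 ≈ 44.800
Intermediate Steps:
E = 1 (E = -2 + 3 = 1)
p(n, X) = (-3 + n)/(-5 + n)
k = 68
Z(y, d) = 1 - d
Z(-8, p(P(0), 1))*(-58) + k = (1 - (-3 + 0)/(-5 + 0))*(-58) + 68 = (1 - (-3)/(-5))*(-58) + 68 = (1 - (-1)*(-3)/5)*(-58) + 68 = (1 - 1*3/5)*(-58) + 68 = (1 - 3/5)*(-58) + 68 = (2/5)*(-58) + 68 = -116/5 + 68 = 224/5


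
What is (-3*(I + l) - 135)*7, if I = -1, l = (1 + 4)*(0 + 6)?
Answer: -1554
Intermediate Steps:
l = 30 (l = 5*6 = 30)
(-3*(I + l) - 135)*7 = (-3*(-1 + 30) - 135)*7 = (-3*29 - 135)*7 = (-87 - 135)*7 = -222*7 = -1554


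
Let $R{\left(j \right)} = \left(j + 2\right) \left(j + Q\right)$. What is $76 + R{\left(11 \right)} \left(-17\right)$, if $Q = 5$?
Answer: $-3460$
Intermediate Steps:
$R{\left(j \right)} = \left(2 + j\right) \left(5 + j\right)$ ($R{\left(j \right)} = \left(j + 2\right) \left(j + 5\right) = \left(2 + j\right) \left(5 + j\right)$)
$76 + R{\left(11 \right)} \left(-17\right) = 76 + \left(10 + 11^{2} + 7 \cdot 11\right) \left(-17\right) = 76 + \left(10 + 121 + 77\right) \left(-17\right) = 76 + 208 \left(-17\right) = 76 - 3536 = -3460$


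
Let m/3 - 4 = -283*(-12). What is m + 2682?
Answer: 12882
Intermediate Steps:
m = 10200 (m = 12 + 3*(-283*(-12)) = 12 + 3*3396 = 12 + 10188 = 10200)
m + 2682 = 10200 + 2682 = 12882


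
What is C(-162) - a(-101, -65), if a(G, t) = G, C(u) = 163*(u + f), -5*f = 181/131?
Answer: -17259278/655 ≈ -26350.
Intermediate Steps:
f = -181/655 (f = -181/(5*131) = -⅕*181/131 = -181/655 ≈ -0.27634)
C(u) = -29503/655 + 163*u (C(u) = 163*(u - 181/655) = 163*(-181/655 + u) = -29503/655 + 163*u)
C(-162) - a(-101, -65) = (-29503/655 + 163*(-162)) - 1*(-101) = (-29503/655 - 26406) + 101 = -17325433/655 + 101 = -17259278/655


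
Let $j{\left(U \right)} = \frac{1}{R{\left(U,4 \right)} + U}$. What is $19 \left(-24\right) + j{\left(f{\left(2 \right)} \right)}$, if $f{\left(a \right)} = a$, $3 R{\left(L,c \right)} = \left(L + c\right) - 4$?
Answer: $- \frac{3645}{8} \approx -455.63$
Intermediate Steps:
$R{\left(L,c \right)} = - \frac{4}{3} + \frac{L}{3} + \frac{c}{3}$ ($R{\left(L,c \right)} = \frac{\left(L + c\right) - 4}{3} = \frac{-4 + L + c}{3} = - \frac{4}{3} + \frac{L}{3} + \frac{c}{3}$)
$j{\left(U \right)} = \frac{3}{4 U}$ ($j{\left(U \right)} = \frac{1}{\left(- \frac{4}{3} + \frac{U}{3} + \frac{1}{3} \cdot 4\right) + U} = \frac{1}{\left(- \frac{4}{3} + \frac{U}{3} + \frac{4}{3}\right) + U} = \frac{1}{\frac{U}{3} + U} = \frac{1}{\frac{4}{3} U} = \frac{3}{4 U}$)
$19 \left(-24\right) + j{\left(f{\left(2 \right)} \right)} = 19 \left(-24\right) + \frac{3}{4 \cdot 2} = -456 + \frac{3}{4} \cdot \frac{1}{2} = -456 + \frac{3}{8} = - \frac{3645}{8}$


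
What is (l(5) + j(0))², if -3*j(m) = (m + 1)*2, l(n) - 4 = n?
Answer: 625/9 ≈ 69.444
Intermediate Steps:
l(n) = 4 + n
j(m) = -⅔ - 2*m/3 (j(m) = -(m + 1)*2/3 = -(1 + m)*2/3 = -(2 + 2*m)/3 = -⅔ - 2*m/3)
(l(5) + j(0))² = ((4 + 5) + (-⅔ - ⅔*0))² = (9 + (-⅔ + 0))² = (9 - ⅔)² = (25/3)² = 625/9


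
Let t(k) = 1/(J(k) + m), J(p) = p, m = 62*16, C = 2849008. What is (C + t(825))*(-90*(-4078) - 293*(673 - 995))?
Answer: 2388329167555542/1817 ≈ 1.3144e+12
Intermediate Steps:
m = 992
t(k) = 1/(992 + k) (t(k) = 1/(k + 992) = 1/(992 + k))
(C + t(825))*(-90*(-4078) - 293*(673 - 995)) = (2849008 + 1/(992 + 825))*(-90*(-4078) - 293*(673 - 995)) = (2849008 + 1/1817)*(367020 - 293*(-322)) = (2849008 + 1/1817)*(367020 + 94346) = (5176647537/1817)*461366 = 2388329167555542/1817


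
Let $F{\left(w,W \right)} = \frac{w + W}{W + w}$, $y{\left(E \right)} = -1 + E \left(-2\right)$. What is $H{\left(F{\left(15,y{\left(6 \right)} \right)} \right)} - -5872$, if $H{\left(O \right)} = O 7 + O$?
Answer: $5880$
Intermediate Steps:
$y{\left(E \right)} = -1 - 2 E$
$F{\left(w,W \right)} = 1$ ($F{\left(w,W \right)} = \frac{W + w}{W + w} = 1$)
$H{\left(O \right)} = 8 O$ ($H{\left(O \right)} = 7 O + O = 8 O$)
$H{\left(F{\left(15,y{\left(6 \right)} \right)} \right)} - -5872 = 8 \cdot 1 - -5872 = 8 + 5872 = 5880$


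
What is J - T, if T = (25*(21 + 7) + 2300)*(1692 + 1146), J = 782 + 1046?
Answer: -8512172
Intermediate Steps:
J = 1828
T = 8514000 (T = (25*28 + 2300)*2838 = (700 + 2300)*2838 = 3000*2838 = 8514000)
J - T = 1828 - 1*8514000 = 1828 - 8514000 = -8512172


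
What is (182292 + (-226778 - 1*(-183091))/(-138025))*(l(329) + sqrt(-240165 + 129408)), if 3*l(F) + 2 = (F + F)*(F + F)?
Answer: 10893712281285494/414075 + 25160896987*I*sqrt(110757)/138025 ≈ 2.6309e+10 + 6.0667e+7*I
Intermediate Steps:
l(F) = -2/3 + 4*F**2/3 (l(F) = -2/3 + ((F + F)*(F + F))/3 = -2/3 + ((2*F)*(2*F))/3 = -2/3 + (4*F**2)/3 = -2/3 + 4*F**2/3)
(182292 + (-226778 - 1*(-183091))/(-138025))*(l(329) + sqrt(-240165 + 129408)) = (182292 + (-226778 - 1*(-183091))/(-138025))*((-2/3 + (4/3)*329**2) + sqrt(-240165 + 129408)) = (182292 + (-226778 + 183091)*(-1/138025))*((-2/3 + (4/3)*108241) + sqrt(-110757)) = (182292 - 43687*(-1/138025))*((-2/3 + 432964/3) + I*sqrt(110757)) = (182292 + 43687/138025)*(432962/3 + I*sqrt(110757)) = 25160896987*(432962/3 + I*sqrt(110757))/138025 = 10893712281285494/414075 + 25160896987*I*sqrt(110757)/138025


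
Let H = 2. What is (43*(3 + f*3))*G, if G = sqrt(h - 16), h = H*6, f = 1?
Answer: 516*I ≈ 516.0*I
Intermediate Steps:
h = 12 (h = 2*6 = 12)
G = 2*I (G = sqrt(12 - 16) = sqrt(-4) = 2*I ≈ 2.0*I)
(43*(3 + f*3))*G = (43*(3 + 1*3))*(2*I) = (43*(3 + 3))*(2*I) = (43*6)*(2*I) = 258*(2*I) = 516*I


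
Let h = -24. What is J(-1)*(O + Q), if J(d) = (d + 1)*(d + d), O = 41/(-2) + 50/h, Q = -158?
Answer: 0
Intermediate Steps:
O = -271/12 (O = 41/(-2) + 50/(-24) = 41*(-1/2) + 50*(-1/24) = -41/2 - 25/12 = -271/12 ≈ -22.583)
J(d) = 2*d*(1 + d) (J(d) = (1 + d)*(2*d) = 2*d*(1 + d))
J(-1)*(O + Q) = (2*(-1)*(1 - 1))*(-271/12 - 158) = (2*(-1)*0)*(-2167/12) = 0*(-2167/12) = 0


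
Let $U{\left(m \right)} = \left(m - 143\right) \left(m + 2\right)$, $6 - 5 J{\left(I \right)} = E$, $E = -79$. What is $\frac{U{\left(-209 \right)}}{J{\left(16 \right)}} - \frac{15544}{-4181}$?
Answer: $\frac{304908632}{71077} \approx 4289.8$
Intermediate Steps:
$J{\left(I \right)} = 17$ ($J{\left(I \right)} = \frac{6}{5} - - \frac{79}{5} = \frac{6}{5} + \frac{79}{5} = 17$)
$U{\left(m \right)} = \left(-143 + m\right) \left(2 + m\right)$
$\frac{U{\left(-209 \right)}}{J{\left(16 \right)}} - \frac{15544}{-4181} = \frac{-286 + \left(-209\right)^{2} - -29469}{17} - \frac{15544}{-4181} = \left(-286 + 43681 + 29469\right) \frac{1}{17} - - \frac{15544}{4181} = 72864 \cdot \frac{1}{17} + \frac{15544}{4181} = \frac{72864}{17} + \frac{15544}{4181} = \frac{304908632}{71077}$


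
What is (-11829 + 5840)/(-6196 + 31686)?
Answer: -5989/25490 ≈ -0.23495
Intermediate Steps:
(-11829 + 5840)/(-6196 + 31686) = -5989/25490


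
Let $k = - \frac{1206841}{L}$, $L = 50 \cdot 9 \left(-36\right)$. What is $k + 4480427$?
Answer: $\frac{72584124241}{16200} \approx 4.4805 \cdot 10^{6}$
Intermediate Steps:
$L = -16200$ ($L = 450 \left(-36\right) = -16200$)
$k = \frac{1206841}{16200}$ ($k = - \frac{1206841}{-16200} = \left(-1206841\right) \left(- \frac{1}{16200}\right) = \frac{1206841}{16200} \approx 74.496$)
$k + 4480427 = \frac{1206841}{16200} + 4480427 = \frac{72584124241}{16200}$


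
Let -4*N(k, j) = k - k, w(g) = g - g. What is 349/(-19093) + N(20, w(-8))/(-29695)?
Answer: -349/19093 ≈ -0.018279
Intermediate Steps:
w(g) = 0
N(k, j) = 0 (N(k, j) = -(k - k)/4 = -¼*0 = 0)
349/(-19093) + N(20, w(-8))/(-29695) = 349/(-19093) + 0/(-29695) = 349*(-1/19093) + 0*(-1/29695) = -349/19093 + 0 = -349/19093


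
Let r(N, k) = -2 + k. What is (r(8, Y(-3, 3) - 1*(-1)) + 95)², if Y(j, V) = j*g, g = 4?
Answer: 6724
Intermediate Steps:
Y(j, V) = 4*j (Y(j, V) = j*4 = 4*j)
(r(8, Y(-3, 3) - 1*(-1)) + 95)² = ((-2 + (4*(-3) - 1*(-1))) + 95)² = ((-2 + (-12 + 1)) + 95)² = ((-2 - 11) + 95)² = (-13 + 95)² = 82² = 6724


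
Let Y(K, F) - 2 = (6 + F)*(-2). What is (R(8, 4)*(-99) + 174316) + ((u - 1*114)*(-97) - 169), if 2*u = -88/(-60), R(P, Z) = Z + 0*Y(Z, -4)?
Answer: 2771068/15 ≈ 1.8474e+5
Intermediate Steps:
Y(K, F) = -10 - 2*F (Y(K, F) = 2 + (6 + F)*(-2) = 2 + (-12 - 2*F) = -10 - 2*F)
R(P, Z) = Z (R(P, Z) = Z + 0*(-10 - 2*(-4)) = Z + 0*(-10 + 8) = Z + 0*(-2) = Z + 0 = Z)
u = 11/15 (u = (-88/(-60))/2 = (-88*(-1/60))/2 = (½)*(22/15) = 11/15 ≈ 0.73333)
(R(8, 4)*(-99) + 174316) + ((u - 1*114)*(-97) - 169) = (4*(-99) + 174316) + ((11/15 - 1*114)*(-97) - 169) = (-396 + 174316) + ((11/15 - 114)*(-97) - 169) = 173920 + (-1699/15*(-97) - 169) = 173920 + (164803/15 - 169) = 173920 + 162268/15 = 2771068/15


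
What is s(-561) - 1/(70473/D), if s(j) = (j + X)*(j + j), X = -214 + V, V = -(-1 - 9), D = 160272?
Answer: 20162976606/23491 ≈ 8.5833e+5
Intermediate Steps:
V = 10 (V = -1*(-10) = 10)
X = -204 (X = -214 + 10 = -204)
s(j) = 2*j*(-204 + j) (s(j) = (j - 204)*(j + j) = (-204 + j)*(2*j) = 2*j*(-204 + j))
s(-561) - 1/(70473/D) = 2*(-561)*(-204 - 561) - 1/(70473/160272) = 2*(-561)*(-765) - 1/(70473*(1/160272)) = 858330 - 1/23491/53424 = 858330 - 1*53424/23491 = 858330 - 53424/23491 = 20162976606/23491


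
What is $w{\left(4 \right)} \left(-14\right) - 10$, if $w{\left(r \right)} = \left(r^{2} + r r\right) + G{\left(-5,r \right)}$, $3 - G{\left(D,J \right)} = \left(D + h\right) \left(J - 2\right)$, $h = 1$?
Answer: $-612$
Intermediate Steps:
$G{\left(D,J \right)} = 3 - \left(1 + D\right) \left(-2 + J\right)$ ($G{\left(D,J \right)} = 3 - \left(D + 1\right) \left(J - 2\right) = 3 - \left(1 + D\right) \left(-2 + J\right)$)
$w{\left(r \right)} = -5 + 2 r^{2} + 4 r$ ($w{\left(r \right)} = \left(r^{2} + r r\right) + \left(5 - r + 2 \left(-5\right) - - 5 r\right) = \left(r^{2} + r^{2}\right) + \left(5 - r - 10 + 5 r\right) = 2 r^{2} + \left(-5 + 4 r\right) = -5 + 2 r^{2} + 4 r$)
$w{\left(4 \right)} \left(-14\right) - 10 = \left(-5 + 2 \cdot 4^{2} + 4 \cdot 4\right) \left(-14\right) - 10 = \left(-5 + 2 \cdot 16 + 16\right) \left(-14\right) - 10 = \left(-5 + 32 + 16\right) \left(-14\right) - 10 = 43 \left(-14\right) - 10 = -602 - 10 = -612$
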